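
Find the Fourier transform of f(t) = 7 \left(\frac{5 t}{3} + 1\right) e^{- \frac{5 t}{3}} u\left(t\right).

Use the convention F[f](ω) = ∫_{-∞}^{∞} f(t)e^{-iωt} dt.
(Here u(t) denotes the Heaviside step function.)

F(ω) = \frac{21 \left(- 3 i \omega - 10\right)}{9 \omega^{2} - 30 i \omega - 25}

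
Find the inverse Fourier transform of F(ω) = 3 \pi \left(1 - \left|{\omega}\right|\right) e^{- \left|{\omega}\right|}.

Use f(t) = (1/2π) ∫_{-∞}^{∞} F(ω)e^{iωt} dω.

f(t) = \frac{6 t^{2}}{\left(t^{2} + 1\right)^{2}}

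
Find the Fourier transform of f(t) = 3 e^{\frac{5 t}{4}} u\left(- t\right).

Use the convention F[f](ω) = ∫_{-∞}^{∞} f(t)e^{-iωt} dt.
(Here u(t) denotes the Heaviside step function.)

F(ω) = - \frac{12}{4 i \omega - 5}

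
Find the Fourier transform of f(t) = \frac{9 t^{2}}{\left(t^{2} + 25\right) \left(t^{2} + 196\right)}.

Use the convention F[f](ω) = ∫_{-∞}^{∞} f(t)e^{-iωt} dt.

F(ω) = \frac{\pi \left(14 - 5 e^{9 \left|{\omega}\right|}\right) e^{- 14 \left|{\omega}\right|}}{19}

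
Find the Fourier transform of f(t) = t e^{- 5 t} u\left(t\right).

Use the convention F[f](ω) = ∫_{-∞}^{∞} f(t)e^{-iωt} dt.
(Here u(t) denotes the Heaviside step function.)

F(ω) = \frac{1}{\left(i \omega + 5\right)^{2}}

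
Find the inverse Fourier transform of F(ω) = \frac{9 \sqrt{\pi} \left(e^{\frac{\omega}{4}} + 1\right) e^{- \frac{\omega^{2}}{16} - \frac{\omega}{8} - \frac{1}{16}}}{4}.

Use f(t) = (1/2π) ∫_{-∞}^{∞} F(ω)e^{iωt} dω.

f(t) = 9 e^{- 4 t^{2}} \cos{\left(t \right)}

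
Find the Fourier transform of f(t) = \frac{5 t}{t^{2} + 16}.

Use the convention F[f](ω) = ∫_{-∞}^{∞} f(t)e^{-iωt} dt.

F(ω) = - 5 i \pi e^{- 4 \left|{\omega}\right|} \operatorname{sign}{\left(\omega \right)}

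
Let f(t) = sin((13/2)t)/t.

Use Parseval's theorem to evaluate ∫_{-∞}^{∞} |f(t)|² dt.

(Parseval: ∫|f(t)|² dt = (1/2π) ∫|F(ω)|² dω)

∫|f(t)|² dt = \frac{13 \pi}{2}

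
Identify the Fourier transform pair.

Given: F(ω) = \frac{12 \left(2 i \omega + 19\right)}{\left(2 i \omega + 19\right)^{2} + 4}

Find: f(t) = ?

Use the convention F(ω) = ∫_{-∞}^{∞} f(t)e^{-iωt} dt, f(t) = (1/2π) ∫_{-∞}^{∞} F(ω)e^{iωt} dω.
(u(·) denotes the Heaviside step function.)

f(t) = 6 e^{- \frac{19 t}{2}} \cos{\left(t \right)} u\left(t\right)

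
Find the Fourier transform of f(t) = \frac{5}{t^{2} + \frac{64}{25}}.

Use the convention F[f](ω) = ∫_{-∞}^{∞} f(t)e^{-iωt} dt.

F(ω) = \frac{25 \pi e^{- \frac{8 \left|{\omega}\right|}{5}}}{8}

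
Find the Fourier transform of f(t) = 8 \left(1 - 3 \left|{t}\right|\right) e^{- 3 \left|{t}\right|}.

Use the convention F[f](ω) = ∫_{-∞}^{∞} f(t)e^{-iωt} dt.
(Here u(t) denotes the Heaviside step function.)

F(ω) = \frac{96 \omega^{2}}{\left(\omega^{2} + 9\right)^{2}}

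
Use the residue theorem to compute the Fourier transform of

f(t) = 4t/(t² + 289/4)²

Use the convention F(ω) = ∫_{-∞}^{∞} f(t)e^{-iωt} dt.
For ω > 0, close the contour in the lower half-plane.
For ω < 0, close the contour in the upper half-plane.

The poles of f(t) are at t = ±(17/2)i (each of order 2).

Let g(z) = f(z)e^{-iωz}; for large |z| the factor e^{-iωz} decays in the lower half-plane when ω > 0 and in the upper half-plane when ω < 0.

Case ω > 0 (lower half-plane, clockwise contour ⇒ F(ω) = -2πi·ΣRes):
  Res_{z = - \frac{17 i}{2}} g(z) = \frac{2 \omega e^{- \frac{17 \omega}{2}}}{17} (pole of order 2)
  F(ω) = -2πi·ΣRes = - \frac{4 i \pi \omega e^{- \frac{17 \omega}{2}}}{17}

Case ω < 0 (upper half-plane, counterclockwise contour ⇒ F(ω) = +2πi·ΣRes):
  Res_{z = \frac{17 i}{2}} g(z) = - \frac{2 \omega e^{\frac{17 \omega}{2}}}{17} (pole of order 2)
  F(ω) = 2πi·ΣRes = - \frac{4 i \pi \omega e^{\frac{17 \omega}{2}}}{17}

Both cases combine into a single formula in |ω|:

F(ω) = - \frac{4 i \pi \omega e^{- \frac{17 \left|{\omega}\right|}{2}}}{17}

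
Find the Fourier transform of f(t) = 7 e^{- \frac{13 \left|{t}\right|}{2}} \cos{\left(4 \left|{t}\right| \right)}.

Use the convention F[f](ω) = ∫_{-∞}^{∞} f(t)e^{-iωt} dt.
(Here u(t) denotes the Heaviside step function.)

F(ω) = \frac{364 \left(4 \omega^{2} + 233\right)}{16 \omega^{4} + 840 \omega^{2} + 54289}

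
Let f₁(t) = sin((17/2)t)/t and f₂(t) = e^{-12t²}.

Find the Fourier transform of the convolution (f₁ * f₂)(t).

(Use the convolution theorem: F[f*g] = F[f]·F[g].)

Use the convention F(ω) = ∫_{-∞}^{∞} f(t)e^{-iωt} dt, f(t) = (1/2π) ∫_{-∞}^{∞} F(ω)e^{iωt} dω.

F[f₁*f₂](ω) = \begin{cases} \frac{\sqrt{3} \pi^{\frac{3}{2}} e^{- \frac{\omega^{2}}{48}}}{6} & \text{for}\: \omega > - \frac{17}{2} \wedge \omega < \frac{17}{2} \\0 & \text{otherwise} \end{cases}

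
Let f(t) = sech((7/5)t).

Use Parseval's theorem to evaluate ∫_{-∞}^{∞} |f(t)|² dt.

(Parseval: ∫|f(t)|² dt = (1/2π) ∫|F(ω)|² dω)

∫|f(t)|² dt = \frac{10}{7}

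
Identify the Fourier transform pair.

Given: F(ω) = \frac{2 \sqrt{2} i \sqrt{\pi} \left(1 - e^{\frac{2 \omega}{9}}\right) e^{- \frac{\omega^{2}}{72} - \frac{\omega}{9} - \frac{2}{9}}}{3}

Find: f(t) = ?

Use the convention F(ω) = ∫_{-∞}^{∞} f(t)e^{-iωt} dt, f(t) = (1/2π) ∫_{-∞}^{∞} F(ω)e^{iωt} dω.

f(t) = 8 e^{- 18 t^{2}} \sin{\left(4 t \right)}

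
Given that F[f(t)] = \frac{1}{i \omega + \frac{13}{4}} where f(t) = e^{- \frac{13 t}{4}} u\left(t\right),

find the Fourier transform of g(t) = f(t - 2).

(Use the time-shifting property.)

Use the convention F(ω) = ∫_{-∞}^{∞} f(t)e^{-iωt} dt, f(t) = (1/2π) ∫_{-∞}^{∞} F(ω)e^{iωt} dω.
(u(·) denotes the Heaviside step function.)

F[g](ω) = \frac{4 e^{- 2 i \omega}}{4 i \omega + 13}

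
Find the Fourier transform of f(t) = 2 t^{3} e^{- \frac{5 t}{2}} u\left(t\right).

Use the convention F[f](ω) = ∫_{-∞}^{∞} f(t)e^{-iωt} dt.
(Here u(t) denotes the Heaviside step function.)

F(ω) = \frac{192}{\left(2 i \omega + 5\right)^{4}}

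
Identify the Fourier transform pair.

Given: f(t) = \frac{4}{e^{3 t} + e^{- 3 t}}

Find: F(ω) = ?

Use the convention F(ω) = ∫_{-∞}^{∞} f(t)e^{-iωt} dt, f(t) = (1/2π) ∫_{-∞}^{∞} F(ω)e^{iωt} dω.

F(ω) = \frac{2 \pi}{3 \cosh{\left(\frac{\pi \omega}{6} \right)}}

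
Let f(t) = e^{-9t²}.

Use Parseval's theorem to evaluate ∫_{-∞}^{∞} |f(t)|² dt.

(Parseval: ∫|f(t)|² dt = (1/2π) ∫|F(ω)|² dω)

∫|f(t)|² dt = \frac{\sqrt{2} \sqrt{\pi}}{6}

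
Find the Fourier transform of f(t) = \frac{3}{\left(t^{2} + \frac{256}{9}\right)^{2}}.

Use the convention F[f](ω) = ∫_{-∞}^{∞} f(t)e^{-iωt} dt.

F(ω) = \frac{27 \pi \left(16 \left|{\omega}\right| + 3\right) e^{- \frac{16 \left|{\omega}\right|}{3}}}{8192}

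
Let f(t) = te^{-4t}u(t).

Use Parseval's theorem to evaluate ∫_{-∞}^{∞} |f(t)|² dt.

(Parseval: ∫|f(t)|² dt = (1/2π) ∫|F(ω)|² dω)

∫|f(t)|² dt = \frac{1}{256}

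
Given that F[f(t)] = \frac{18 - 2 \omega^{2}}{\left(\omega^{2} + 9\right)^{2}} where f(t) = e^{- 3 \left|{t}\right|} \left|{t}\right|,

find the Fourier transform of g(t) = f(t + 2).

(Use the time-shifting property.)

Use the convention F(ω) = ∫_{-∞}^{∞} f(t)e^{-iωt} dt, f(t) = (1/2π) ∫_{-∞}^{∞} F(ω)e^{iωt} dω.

F[g](ω) = \frac{2 \left(9 - \omega^{2}\right) e^{2 i \omega}}{\left(\omega^{2} + 9\right)^{2}}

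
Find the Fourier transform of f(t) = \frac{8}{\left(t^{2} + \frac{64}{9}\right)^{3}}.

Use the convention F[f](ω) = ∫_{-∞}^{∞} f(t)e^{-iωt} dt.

F(ω) = \frac{27 \pi \left(64 \omega^{2} + 72 \left|{\omega}\right| + 27\right) e^{- \frac{8 \left|{\omega}\right|}{3}}}{32768}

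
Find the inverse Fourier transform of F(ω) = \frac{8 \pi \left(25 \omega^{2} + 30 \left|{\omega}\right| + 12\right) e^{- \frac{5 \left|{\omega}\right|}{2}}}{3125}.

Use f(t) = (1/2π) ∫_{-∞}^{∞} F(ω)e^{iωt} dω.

f(t) = \frac{8}{\left(t^{2} + \frac{25}{4}\right)^{3}}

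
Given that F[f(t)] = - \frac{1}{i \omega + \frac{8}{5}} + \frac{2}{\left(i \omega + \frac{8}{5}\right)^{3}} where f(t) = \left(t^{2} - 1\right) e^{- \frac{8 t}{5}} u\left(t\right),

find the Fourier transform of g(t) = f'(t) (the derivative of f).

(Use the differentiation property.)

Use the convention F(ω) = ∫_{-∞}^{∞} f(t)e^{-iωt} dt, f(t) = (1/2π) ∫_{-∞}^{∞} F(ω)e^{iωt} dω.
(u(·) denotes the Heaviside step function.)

F[g](ω) = \frac{5 i \omega \left(250 i \omega - \left(5 i \omega + 8\right)^{3} + 400\right)}{\left(5 i \omega + 8\right)^{4}}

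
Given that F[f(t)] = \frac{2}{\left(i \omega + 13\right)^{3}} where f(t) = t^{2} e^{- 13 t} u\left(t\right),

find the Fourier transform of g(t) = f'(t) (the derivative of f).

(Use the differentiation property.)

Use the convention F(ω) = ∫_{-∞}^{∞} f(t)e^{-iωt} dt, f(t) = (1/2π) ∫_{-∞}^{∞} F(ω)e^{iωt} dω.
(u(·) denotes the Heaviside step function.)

F[g](ω) = \frac{2 i \omega}{\left(i \omega + 13\right)^{3}}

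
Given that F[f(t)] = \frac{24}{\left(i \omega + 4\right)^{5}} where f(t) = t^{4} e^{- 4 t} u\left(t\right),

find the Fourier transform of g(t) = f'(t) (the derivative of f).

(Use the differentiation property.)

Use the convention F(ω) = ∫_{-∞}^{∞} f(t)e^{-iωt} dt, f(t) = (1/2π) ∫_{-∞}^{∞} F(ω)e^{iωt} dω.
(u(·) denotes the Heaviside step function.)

F[g](ω) = \frac{24 i \omega}{\left(i \omega + 4\right)^{5}}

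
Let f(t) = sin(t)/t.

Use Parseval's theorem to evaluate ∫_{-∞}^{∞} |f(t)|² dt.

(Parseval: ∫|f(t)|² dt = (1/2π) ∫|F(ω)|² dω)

∫|f(t)|² dt = \pi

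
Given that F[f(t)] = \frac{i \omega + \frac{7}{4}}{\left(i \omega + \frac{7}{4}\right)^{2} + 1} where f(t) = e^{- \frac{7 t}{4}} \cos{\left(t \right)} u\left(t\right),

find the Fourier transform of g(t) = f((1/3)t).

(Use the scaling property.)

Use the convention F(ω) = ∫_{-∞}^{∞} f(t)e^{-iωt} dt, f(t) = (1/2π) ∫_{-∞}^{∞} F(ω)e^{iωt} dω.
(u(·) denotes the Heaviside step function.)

F[g](ω) = \frac{12 \left(12 i \omega + 7\right)}{\left(12 i \omega + 7\right)^{2} + 16}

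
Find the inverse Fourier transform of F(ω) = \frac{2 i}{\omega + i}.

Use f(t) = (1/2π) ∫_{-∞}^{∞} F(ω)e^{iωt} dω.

f(t) = 2 e^{t} u\left(- t\right)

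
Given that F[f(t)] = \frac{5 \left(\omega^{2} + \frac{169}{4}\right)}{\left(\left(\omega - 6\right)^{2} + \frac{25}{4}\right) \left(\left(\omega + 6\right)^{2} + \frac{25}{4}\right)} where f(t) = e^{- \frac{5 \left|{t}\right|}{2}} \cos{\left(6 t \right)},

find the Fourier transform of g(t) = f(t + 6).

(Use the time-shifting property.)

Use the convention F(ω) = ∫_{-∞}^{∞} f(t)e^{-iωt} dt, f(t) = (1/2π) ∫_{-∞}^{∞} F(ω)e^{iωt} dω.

F[g](ω) = \frac{\left(80 \omega^{2} + 3380\right) e^{6 i \omega}}{16 \omega^{4} - 952 \omega^{2} + 28561}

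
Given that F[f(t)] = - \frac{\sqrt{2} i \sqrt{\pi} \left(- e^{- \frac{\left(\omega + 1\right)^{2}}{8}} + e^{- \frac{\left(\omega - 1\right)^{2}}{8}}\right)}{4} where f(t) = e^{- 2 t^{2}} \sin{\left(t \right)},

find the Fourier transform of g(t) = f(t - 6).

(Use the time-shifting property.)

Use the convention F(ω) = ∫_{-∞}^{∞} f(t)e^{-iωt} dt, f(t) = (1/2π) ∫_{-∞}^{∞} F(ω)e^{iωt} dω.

F[g](ω) = \frac{\sqrt{2} i \sqrt{\pi} \left(1 - e^{\frac{\omega}{2}}\right) e^{- \frac{\omega^{2}}{8} - \frac{\omega}{4} - 6 i \omega - \frac{1}{8}}}{4}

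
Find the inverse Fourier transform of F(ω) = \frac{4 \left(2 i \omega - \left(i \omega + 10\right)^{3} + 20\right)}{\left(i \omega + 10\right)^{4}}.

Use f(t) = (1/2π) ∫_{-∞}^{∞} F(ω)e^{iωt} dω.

f(t) = 4 \left(t^{2} - 1\right) e^{- 10 t} u\left(t\right)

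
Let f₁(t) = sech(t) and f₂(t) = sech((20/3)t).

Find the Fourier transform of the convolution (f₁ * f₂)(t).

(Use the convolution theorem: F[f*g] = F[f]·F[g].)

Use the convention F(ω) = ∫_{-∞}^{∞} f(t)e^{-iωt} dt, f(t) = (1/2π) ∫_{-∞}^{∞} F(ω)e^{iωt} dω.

F[f₁*f₂](ω) = \frac{3 \pi^{2}}{20 \cosh{\left(\frac{3 \pi \omega}{40} \right)} \cosh{\left(\frac{\pi \omega}{2} \right)}}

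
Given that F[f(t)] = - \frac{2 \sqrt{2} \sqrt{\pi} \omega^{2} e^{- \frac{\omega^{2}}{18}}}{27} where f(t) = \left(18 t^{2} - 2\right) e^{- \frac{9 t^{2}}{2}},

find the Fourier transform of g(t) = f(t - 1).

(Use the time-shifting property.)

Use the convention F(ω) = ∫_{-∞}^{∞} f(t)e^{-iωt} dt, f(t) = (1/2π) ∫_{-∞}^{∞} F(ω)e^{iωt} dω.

F[g](ω) = - \frac{2 \sqrt{2} \sqrt{\pi} \omega^{2} e^{- \omega \left(\frac{\omega}{18} + i\right)}}{27}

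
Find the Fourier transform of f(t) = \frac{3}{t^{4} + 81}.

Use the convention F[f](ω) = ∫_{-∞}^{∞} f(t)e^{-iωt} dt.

F(ω) = \frac{\pi e^{- \frac{3 \sqrt{2} \left|{\omega}\right|}{2}} \sin{\left(\frac{3 \sqrt{2} \left|{\omega}\right|}{2} + \frac{\pi}{4} \right)}}{9}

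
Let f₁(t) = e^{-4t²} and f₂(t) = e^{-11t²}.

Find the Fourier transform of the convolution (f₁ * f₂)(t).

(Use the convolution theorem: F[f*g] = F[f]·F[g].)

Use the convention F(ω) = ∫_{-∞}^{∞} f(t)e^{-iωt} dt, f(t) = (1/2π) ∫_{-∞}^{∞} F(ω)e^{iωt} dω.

F[f₁*f₂](ω) = \frac{\sqrt{11} \pi e^{- \frac{15 \omega^{2}}{176}}}{22}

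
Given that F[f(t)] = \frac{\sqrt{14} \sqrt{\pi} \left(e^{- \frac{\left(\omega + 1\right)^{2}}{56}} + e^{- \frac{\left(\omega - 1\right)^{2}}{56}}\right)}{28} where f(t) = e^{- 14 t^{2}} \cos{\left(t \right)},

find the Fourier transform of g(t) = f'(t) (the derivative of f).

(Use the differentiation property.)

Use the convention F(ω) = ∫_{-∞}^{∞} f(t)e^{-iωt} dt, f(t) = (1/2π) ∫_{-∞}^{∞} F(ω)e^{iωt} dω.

F[g](ω) = \frac{\sqrt{14} i \sqrt{\pi} \omega \left(e^{\frac{\omega}{14}} + 1\right) e^{- \frac{\omega^{2}}{56} - \frac{\omega}{28} - \frac{1}{56}}}{28}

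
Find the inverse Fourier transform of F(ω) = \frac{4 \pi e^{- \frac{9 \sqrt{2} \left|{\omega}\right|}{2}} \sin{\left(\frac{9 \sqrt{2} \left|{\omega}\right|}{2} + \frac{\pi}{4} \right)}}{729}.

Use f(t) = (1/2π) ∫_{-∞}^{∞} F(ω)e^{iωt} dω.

f(t) = \frac{4}{t^{4} + 6561}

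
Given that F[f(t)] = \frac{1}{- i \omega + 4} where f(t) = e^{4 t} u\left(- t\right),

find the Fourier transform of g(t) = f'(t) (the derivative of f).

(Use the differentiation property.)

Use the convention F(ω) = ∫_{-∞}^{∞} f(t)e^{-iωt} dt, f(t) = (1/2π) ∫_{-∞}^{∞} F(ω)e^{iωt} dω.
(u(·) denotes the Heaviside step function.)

F[g](ω) = - \frac{\omega}{\omega + 4 i}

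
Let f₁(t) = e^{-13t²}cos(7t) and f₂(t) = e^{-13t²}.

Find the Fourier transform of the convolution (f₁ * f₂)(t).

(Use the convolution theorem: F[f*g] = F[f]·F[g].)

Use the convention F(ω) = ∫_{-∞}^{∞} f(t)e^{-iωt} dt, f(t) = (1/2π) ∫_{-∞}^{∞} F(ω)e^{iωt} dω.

F[f₁*f₂](ω) = \frac{\pi \left(e^{\frac{7 \omega}{13}} + 1\right) e^{- \frac{\omega^{2}}{26} - \frac{7 \omega}{26} - \frac{49}{52}}}{26}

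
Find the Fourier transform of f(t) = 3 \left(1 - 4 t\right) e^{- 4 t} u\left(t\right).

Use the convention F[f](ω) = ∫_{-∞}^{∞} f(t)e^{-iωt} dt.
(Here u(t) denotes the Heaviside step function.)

F(ω) = \frac{3 i \omega}{- \omega^{2} + 8 i \omega + 16}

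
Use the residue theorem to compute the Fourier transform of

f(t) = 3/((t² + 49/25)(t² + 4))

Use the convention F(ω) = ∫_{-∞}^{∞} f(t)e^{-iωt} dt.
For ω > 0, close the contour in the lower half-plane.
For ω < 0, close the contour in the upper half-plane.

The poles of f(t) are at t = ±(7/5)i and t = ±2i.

Let g(z) = f(z)e^{-iωz}; for large |z| the factor e^{-iωz} decays in the lower half-plane when ω > 0 and in the upper half-plane when ω < 0.

Case ω > 0 (lower half-plane, clockwise contour ⇒ F(ω) = -2πi·ΣRes):
  Res_{z = - \frac{7 i}{5}} g(z) = \frac{125 i e^{- \frac{7 \omega}{5}}}{238}
  Res_{z = - 2 i} g(z) = - \frac{25 i e^{- 2 \omega}}{68}
  F(ω) = -2πi·ΣRes = - \frac{25 \pi e^{- 2 \omega}}{34} + \frac{125 \pi e^{- \frac{7 \omega}{5}}}{119}

Case ω < 0 (upper half-plane, counterclockwise contour ⇒ F(ω) = +2πi·ΣRes):
  Res_{z = \frac{7 i}{5}} g(z) = - \frac{125 i e^{\frac{7 \omega}{5}}}{238}
  Res_{z = 2 i} g(z) = \frac{25 i e^{2 \omega}}{68}
  F(ω) = 2πi·ΣRes = \frac{25 \pi \left(10 e^{\frac{7 \omega}{5}} - 7 e^{2 \omega}\right)}{238}

Both cases combine into a single formula in |ω|:

F(ω) = - \frac{25 \pi e^{- 2 \left|{\omega}\right|}}{34} + \frac{125 \pi e^{- \frac{7 \left|{\omega}\right|}{5}}}{119}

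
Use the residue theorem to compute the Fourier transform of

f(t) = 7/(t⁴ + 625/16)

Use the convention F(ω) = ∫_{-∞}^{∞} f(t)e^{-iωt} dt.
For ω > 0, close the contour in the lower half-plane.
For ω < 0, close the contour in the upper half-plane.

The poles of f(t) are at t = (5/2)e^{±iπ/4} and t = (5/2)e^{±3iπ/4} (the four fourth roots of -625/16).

Let g(z) = f(z)e^{-iωz}; for large |z| the factor e^{-iωz} decays in the lower half-plane when ω > 0 and in the upper half-plane when ω < 0.

Case ω > 0 (lower half-plane, clockwise contour ⇒ F(ω) = -2πi·ΣRes):
  Res_{z = - \frac{5 \sqrt{2}}{4} - \frac{5 \sqrt{2} i}{4}} g(z) = \frac{7 \sqrt{2} \left(1 + i\right) e^{\frac{5 \sqrt{2} \omega \left(-1 + i\right)}{4}}}{125}
  Res_{z = \frac{5 \sqrt{2}}{4} - \frac{5 \sqrt{2} i}{4}} g(z) = \frac{7 \sqrt{2} \left(-1 + i\right) e^{- \frac{5 \sqrt{2} \omega \left(1 + i\right)}{4}}}{125}
  F(ω) = -2πi·ΣRes = \frac{14 \sqrt{2} \pi \left(\left(1 - i\right) e^{\frac{5 \sqrt{2} i \omega}{2}} + 1 + i\right) e^{- \frac{5 \sqrt{2} \omega \left(1 + i\right)}{4}}}{125} = \frac{56 \pi e^{- \frac{5 \sqrt{2} \omega}{4}} \sin{\left(\frac{5 \sqrt{2} \omega}{4} + \frac{\pi}{4} \right)}}{125}

Case ω < 0 (upper half-plane, counterclockwise contour ⇒ F(ω) = +2πi·ΣRes):
  Res_{z = \frac{5 \sqrt{2}}{4} + \frac{5 \sqrt{2} i}{4}} g(z) = - \frac{7 \sqrt{2} \left(1 + i\right) e^{\frac{5 \sqrt{2} \omega \left(1 - i\right)}{4}}}{125}
  Res_{z = - \frac{5 \sqrt{2}}{4} + \frac{5 \sqrt{2} i}{4}} g(z) = \frac{7 \sqrt{2} \left(1 - i\right) e^{\frac{5 \sqrt{2} \omega \left(1 + i\right)}{4}}}{125}
  F(ω) = 2πi·ΣRes = - \frac{14 \sqrt{2} i \pi \left(\left(1 + i\right) e^{\frac{5 \sqrt{2} \omega \left(1 - i\right)}{4}} - \left(1 - i\right) e^{\frac{5 \sqrt{2} \omega \left(1 + i\right)}{4}}\right)}{125} = \frac{56 \pi e^{\frac{5 \sqrt{2} \omega}{4}} \cos{\left(\frac{5 \sqrt{2} \omega}{4} + \frac{\pi}{4} \right)}}{125}

Both cases combine into a single formula in |ω|:

F(ω) = \frac{56 \pi e^{- \frac{5 \sqrt{2} \left|{\omega}\right|}{4}} \sin{\left(\frac{5 \sqrt{2} \left|{\omega}\right|}{4} + \frac{\pi}{4} \right)}}{125}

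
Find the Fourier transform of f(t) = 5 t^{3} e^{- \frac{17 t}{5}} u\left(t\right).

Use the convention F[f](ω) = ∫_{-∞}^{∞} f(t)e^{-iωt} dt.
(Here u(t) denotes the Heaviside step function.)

F(ω) = \frac{18750}{\left(5 i \omega + 17\right)^{4}}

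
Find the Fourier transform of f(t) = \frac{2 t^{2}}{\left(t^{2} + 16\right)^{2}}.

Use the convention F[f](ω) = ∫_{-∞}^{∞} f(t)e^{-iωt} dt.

F(ω) = \frac{\pi \left(1 - 4 \left|{\omega}\right|\right) e^{- 4 \left|{\omega}\right|}}{4}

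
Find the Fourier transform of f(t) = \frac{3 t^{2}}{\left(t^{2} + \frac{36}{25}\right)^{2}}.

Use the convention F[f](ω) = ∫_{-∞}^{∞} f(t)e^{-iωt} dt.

F(ω) = \frac{\pi \left(5 - 6 \left|{\omega}\right|\right) e^{- \frac{6 \left|{\omega}\right|}{5}}}{4}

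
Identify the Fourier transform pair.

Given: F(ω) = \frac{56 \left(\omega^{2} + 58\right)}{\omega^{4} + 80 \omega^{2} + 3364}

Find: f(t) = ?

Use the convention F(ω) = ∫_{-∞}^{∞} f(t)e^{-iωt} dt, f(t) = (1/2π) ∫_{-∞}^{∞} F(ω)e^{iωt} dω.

f(t) = 4 e^{- 7 \left|{t}\right|} \cos{\left(3 t \right)}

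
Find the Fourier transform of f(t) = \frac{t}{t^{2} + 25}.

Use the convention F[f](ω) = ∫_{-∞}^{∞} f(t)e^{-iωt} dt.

F(ω) = - i \pi e^{- 5 \left|{\omega}\right|} \operatorname{sign}{\left(\omega \right)}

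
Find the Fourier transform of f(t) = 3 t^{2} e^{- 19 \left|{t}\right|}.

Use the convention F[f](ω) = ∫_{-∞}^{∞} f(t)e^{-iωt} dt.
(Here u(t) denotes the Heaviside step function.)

F(ω) = \frac{228 \left(361 - 3 \omega^{2}\right)}{\left(\omega^{2} + 361\right)^{3}}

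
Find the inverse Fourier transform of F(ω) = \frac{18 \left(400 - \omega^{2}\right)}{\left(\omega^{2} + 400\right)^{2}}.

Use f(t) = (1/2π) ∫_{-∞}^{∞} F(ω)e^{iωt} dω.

f(t) = 9 e^{- 20 \left|{t}\right|} \left|{t}\right|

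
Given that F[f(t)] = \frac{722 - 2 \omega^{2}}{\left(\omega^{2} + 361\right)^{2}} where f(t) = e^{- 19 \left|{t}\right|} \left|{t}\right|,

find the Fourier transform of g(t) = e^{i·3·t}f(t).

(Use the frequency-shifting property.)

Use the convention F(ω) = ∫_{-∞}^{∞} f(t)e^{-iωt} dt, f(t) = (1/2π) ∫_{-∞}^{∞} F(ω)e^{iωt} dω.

F[g](ω) = \frac{2 \left(361 - \left(\omega - 3\right)^{2}\right)}{\left(\left(\omega - 3\right)^{2} + 361\right)^{2}}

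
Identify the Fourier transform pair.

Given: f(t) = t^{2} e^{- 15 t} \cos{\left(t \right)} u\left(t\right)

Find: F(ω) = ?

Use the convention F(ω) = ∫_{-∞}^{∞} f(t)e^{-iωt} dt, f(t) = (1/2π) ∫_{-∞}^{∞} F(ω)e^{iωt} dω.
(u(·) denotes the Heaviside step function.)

F(ω) = \frac{2 \left(- 3 i \omega + \left(i \omega + 15\right)^{3} - 45\right)}{\left(\left(i \omega + 15\right)^{2} + 1\right)^{3}}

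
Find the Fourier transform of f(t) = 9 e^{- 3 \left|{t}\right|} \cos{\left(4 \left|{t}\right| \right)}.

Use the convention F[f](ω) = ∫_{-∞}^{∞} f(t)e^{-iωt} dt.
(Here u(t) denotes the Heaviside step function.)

F(ω) = \frac{54 \left(\omega^{2} + 25\right)}{\omega^{4} - 14 \omega^{2} + 625}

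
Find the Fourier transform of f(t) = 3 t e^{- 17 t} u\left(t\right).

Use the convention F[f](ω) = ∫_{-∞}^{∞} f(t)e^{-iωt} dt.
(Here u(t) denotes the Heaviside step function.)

F(ω) = \frac{3}{\left(i \omega + 17\right)^{2}}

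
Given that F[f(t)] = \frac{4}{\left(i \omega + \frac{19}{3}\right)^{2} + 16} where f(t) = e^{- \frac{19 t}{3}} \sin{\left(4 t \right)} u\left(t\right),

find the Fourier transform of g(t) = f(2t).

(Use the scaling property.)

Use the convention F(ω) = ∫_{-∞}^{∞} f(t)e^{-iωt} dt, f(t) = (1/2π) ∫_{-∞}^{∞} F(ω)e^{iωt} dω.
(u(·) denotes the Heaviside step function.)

F[g](ω) = \frac{72}{\left(3 i \omega + 38\right)^{2} + 576}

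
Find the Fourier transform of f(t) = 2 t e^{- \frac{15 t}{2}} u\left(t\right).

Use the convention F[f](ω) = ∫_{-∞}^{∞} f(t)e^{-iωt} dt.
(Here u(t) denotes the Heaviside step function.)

F(ω) = \frac{8}{\left(2 i \omega + 15\right)^{2}}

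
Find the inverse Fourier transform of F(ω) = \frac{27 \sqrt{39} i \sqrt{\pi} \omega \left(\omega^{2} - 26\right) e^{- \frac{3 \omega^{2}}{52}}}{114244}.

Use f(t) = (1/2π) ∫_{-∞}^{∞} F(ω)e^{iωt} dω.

f(t) = 2 t^{3} e^{- \frac{13 t^{2}}{3}}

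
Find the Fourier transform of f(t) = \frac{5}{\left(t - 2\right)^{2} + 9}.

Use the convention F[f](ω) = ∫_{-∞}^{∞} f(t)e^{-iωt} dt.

F(ω) = \frac{5 \pi e^{- 2 i \omega - 3 \left|{\omega}\right|}}{3}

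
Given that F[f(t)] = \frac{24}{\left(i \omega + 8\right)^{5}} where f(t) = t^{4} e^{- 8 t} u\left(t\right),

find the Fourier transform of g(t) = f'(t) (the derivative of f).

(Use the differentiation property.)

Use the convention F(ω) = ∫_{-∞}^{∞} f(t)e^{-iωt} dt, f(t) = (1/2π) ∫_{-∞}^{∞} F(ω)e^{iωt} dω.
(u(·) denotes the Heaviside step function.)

F[g](ω) = \frac{24 i \omega}{\left(i \omega + 8\right)^{5}}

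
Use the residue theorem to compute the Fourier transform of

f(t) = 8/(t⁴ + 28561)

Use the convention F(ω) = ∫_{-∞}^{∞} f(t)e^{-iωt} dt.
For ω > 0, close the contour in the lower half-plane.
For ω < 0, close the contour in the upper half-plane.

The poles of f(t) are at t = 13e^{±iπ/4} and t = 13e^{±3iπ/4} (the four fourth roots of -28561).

Let g(z) = f(z)e^{-iωz}; for large |z| the factor e^{-iωz} decays in the lower half-plane when ω > 0 and in the upper half-plane when ω < 0.

Case ω > 0 (lower half-plane, clockwise contour ⇒ F(ω) = -2πi·ΣRes):
  Res_{z = - \frac{13 \sqrt{2}}{2} - \frac{13 \sqrt{2} i}{2}} g(z) = \frac{\sqrt{2} \left(1 + i\right) e^{\frac{13 \sqrt{2} \omega \left(-1 + i\right)}{2}}}{2197}
  Res_{z = \frac{13 \sqrt{2}}{2} - \frac{13 \sqrt{2} i}{2}} g(z) = \frac{\sqrt{2} \left(-1 + i\right) e^{- \frac{13 \sqrt{2} \omega \left(1 + i\right)}{2}}}{2197}
  F(ω) = -2πi·ΣRes = \frac{2 \sqrt{2} \pi \left(\left(1 - i\right) e^{13 \sqrt{2} i \omega} + 1 + i\right) e^{- \frac{13 \sqrt{2} \omega \left(1 + i\right)}{2}}}{2197} = \frac{8 \pi e^{- \frac{13 \sqrt{2} \omega}{2}} \sin{\left(\frac{13 \sqrt{2} \omega}{2} + \frac{\pi}{4} \right)}}{2197}

Case ω < 0 (upper half-plane, counterclockwise contour ⇒ F(ω) = +2πi·ΣRes):
  Res_{z = \frac{13 \sqrt{2}}{2} + \frac{13 \sqrt{2} i}{2}} g(z) = - \frac{\sqrt{2} \left(1 + i\right) e^{\frac{13 \sqrt{2} \omega \left(1 - i\right)}{2}}}{2197}
  Res_{z = - \frac{13 \sqrt{2}}{2} + \frac{13 \sqrt{2} i}{2}} g(z) = \frac{\sqrt{2} \left(1 - i\right) e^{\frac{13 \sqrt{2} \omega \left(1 + i\right)}{2}}}{2197}
  F(ω) = 2πi·ΣRes = - \frac{2 \sqrt{2} i \pi \left(\left(1 + i\right) e^{\frac{13 \sqrt{2} \omega \left(1 - i\right)}{2}} - \left(1 - i\right) e^{\frac{13 \sqrt{2} \omega \left(1 + i\right)}{2}}\right)}{2197} = \frac{8 \pi e^{\frac{13 \sqrt{2} \omega}{2}} \cos{\left(\frac{13 \sqrt{2} \omega}{2} + \frac{\pi}{4} \right)}}{2197}

Both cases combine into a single formula in |ω|:

F(ω) = \frac{8 \pi e^{- \frac{13 \sqrt{2} \left|{\omega}\right|}{2}} \sin{\left(\frac{13 \sqrt{2} \left|{\omega}\right|}{2} + \frac{\pi}{4} \right)}}{2197}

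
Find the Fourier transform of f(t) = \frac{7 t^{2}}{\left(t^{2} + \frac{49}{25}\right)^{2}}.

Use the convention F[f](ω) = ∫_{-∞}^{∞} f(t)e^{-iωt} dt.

F(ω) = \frac{\pi \left(5 - 7 \left|{\omega}\right|\right) e^{- \frac{7 \left|{\omega}\right|}{5}}}{2}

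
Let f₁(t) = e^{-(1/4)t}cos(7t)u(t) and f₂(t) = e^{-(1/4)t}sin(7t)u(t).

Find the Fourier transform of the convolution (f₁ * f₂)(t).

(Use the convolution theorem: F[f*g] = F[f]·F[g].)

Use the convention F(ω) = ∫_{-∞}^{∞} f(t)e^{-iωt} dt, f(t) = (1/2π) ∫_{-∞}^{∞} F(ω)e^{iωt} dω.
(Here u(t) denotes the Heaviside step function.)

F[f₁*f₂](ω) = \frac{448 \left(4 i \omega + 1\right)}{\left(\left(4 i \omega + 1\right)^{2} + 784\right)^{2}}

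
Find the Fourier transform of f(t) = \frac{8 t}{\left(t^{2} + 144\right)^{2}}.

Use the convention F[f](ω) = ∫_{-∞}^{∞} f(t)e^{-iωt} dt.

F(ω) = - \frac{i \pi \omega e^{- 12 \left|{\omega}\right|}}{3}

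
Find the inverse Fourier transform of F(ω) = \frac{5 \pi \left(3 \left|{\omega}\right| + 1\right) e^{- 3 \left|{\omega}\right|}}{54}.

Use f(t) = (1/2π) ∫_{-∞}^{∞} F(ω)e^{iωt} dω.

f(t) = \frac{5}{\left(t^{2} + 9\right)^{2}}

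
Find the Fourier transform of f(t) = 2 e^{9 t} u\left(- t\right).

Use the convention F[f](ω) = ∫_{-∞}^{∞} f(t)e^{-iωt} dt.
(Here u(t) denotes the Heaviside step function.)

F(ω) = - \frac{2}{i \omega - 9}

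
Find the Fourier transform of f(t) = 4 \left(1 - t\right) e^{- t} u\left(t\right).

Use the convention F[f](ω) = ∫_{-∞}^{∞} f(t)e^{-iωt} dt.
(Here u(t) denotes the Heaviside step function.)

F(ω) = \frac{4 i \omega}{- \omega^{2} + 2 i \omega + 1}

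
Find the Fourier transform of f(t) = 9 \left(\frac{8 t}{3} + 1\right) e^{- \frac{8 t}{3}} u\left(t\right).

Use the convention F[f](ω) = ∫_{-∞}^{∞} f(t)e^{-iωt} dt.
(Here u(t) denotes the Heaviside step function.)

F(ω) = \frac{27 \left(- 3 i \omega - 16\right)}{9 \omega^{2} - 48 i \omega - 64}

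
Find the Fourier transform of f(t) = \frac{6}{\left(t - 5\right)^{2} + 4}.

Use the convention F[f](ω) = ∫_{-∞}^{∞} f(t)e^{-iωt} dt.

F(ω) = 3 \pi e^{- 5 i \omega - 2 \left|{\omega}\right|}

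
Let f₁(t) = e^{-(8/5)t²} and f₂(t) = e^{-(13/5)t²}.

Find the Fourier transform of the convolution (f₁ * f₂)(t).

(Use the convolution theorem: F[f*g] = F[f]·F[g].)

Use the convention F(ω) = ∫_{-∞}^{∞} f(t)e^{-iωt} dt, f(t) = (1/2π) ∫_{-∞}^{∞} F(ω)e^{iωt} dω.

F[f₁*f₂](ω) = \frac{5 \sqrt{26} \pi e^{- \frac{105 \omega^{2}}{416}}}{52}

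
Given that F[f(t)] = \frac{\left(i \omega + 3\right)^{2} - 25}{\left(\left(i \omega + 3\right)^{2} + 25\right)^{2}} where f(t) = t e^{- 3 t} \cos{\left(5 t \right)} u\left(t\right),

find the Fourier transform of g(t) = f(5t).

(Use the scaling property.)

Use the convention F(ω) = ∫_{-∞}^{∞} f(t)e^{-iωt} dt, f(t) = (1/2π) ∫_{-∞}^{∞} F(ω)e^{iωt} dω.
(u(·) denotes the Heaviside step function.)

F[g](ω) = \frac{5 \left(\left(i \omega + 15\right)^{2} - 625\right)}{\left(\left(i \omega + 15\right)^{2} + 625\right)^{2}}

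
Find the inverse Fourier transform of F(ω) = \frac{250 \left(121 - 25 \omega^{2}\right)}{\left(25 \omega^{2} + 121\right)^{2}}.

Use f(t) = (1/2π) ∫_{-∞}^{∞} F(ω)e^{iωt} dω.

f(t) = 5 e^{- \frac{11 \left|{t}\right|}{5}} \left|{t}\right|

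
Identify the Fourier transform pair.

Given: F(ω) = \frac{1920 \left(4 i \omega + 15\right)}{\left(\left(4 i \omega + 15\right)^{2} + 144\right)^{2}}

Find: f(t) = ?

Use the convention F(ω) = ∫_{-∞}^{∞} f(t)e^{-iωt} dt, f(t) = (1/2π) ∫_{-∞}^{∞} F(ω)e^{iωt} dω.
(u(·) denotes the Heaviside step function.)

f(t) = 5 t e^{- \frac{15 t}{4}} \sin{\left(3 t \right)} u\left(t\right)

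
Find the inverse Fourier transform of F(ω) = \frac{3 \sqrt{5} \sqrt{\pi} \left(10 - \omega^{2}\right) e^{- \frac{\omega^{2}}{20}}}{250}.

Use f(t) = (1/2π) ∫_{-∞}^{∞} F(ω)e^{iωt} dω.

f(t) = 6 t^{2} e^{- 5 t^{2}}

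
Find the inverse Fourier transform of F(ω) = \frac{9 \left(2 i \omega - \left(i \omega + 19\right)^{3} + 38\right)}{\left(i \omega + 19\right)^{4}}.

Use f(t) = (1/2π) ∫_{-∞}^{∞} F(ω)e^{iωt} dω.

f(t) = 9 \left(t^{2} - 1\right) e^{- 19 t} u\left(t\right)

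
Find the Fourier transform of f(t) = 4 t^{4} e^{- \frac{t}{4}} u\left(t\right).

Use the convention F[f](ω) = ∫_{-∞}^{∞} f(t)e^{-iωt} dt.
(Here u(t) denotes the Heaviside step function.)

F(ω) = \frac{98304}{\left(4 i \omega + 1\right)^{5}}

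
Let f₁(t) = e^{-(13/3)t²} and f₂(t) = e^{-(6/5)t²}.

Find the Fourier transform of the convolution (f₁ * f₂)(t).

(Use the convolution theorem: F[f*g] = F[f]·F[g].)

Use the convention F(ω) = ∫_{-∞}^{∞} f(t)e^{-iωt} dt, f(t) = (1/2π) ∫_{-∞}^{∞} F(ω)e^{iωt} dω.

F[f₁*f₂](ω) = \frac{\sqrt{130} \pi e^{- \frac{83 \omega^{2}}{312}}}{26}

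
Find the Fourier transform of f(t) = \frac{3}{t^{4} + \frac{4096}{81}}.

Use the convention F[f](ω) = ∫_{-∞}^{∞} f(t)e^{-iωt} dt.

F(ω) = \frac{81 \pi e^{- \frac{4 \sqrt{2} \left|{\omega}\right|}{3}} \sin{\left(\frac{4 \sqrt{2} \left|{\omega}\right|}{3} + \frac{\pi}{4} \right)}}{512}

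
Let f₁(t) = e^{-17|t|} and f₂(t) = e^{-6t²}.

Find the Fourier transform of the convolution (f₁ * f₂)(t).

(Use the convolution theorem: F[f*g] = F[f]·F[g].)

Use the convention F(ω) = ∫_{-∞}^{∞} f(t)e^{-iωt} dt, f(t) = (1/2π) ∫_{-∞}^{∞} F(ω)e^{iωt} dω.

F[f₁*f₂](ω) = \frac{17 \sqrt{6} \sqrt{\pi} e^{- \frac{\omega^{2}}{24}}}{3 \left(\omega^{2} + 289\right)}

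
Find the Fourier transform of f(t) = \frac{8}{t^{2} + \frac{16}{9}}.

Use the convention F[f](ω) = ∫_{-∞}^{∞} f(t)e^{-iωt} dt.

F(ω) = 6 \pi e^{- \frac{4 \left|{\omega}\right|}{3}}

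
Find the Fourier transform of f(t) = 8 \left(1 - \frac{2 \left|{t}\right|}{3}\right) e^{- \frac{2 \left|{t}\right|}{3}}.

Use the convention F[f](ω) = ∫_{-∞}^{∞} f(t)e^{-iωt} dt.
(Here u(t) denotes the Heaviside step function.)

F(ω) = \frac{1728 \omega^{2}}{\left(9 \omega^{2} + 4\right)^{2}}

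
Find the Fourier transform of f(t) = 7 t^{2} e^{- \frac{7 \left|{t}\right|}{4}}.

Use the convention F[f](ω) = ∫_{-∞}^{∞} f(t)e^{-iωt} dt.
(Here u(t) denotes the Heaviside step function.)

F(ω) = \frac{12544 \left(49 - 48 \omega^{2}\right)}{\left(16 \omega^{2} + 49\right)^{3}}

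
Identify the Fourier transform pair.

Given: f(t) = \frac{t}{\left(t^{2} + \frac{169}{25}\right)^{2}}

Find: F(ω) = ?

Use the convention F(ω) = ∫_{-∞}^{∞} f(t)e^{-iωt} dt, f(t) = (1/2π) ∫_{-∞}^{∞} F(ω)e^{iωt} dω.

F(ω) = - \frac{5 i \pi \omega e^{- \frac{13 \left|{\omega}\right|}{5}}}{26}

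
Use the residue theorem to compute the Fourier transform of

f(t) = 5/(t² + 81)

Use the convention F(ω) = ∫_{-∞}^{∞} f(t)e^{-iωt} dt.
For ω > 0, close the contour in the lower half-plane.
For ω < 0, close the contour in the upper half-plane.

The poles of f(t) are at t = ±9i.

Let g(z) = f(z)e^{-iωz}; for large |z| the factor e^{-iωz} decays in the lower half-plane when ω > 0 and in the upper half-plane when ω < 0.

Case ω > 0 (lower half-plane, clockwise contour ⇒ F(ω) = -2πi·ΣRes):
  Res_{z = - 9 i} g(z) = \frac{5 i e^{- 9 \omega}}{18}
  F(ω) = -2πi·ΣRes = \frac{5 \pi e^{- 9 \omega}}{9}

Case ω < 0 (upper half-plane, counterclockwise contour ⇒ F(ω) = +2πi·ΣRes):
  Res_{z = 9 i} g(z) = - \frac{5 i e^{9 \omega}}{18}
  F(ω) = 2πi·ΣRes = \frac{5 \pi e^{9 \omega}}{9}

Both cases combine into a single formula in |ω|:

F(ω) = \frac{5 \pi e^{- 9 \left|{\omega}\right|}}{9}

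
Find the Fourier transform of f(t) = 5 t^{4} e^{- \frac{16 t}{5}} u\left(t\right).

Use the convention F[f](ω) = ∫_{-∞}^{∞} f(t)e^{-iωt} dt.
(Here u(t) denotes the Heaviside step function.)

F(ω) = \frac{375000}{\left(5 i \omega + 16\right)^{5}}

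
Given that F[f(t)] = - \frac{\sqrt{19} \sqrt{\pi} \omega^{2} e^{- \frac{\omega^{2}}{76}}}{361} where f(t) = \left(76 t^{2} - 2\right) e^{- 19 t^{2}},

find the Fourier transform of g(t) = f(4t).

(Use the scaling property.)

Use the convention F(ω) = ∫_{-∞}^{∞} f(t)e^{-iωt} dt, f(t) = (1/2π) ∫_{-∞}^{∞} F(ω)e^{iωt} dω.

F[g](ω) = - \frac{\sqrt{19} \sqrt{\pi} \omega^{2} e^{- \frac{\omega^{2}}{1216}}}{23104}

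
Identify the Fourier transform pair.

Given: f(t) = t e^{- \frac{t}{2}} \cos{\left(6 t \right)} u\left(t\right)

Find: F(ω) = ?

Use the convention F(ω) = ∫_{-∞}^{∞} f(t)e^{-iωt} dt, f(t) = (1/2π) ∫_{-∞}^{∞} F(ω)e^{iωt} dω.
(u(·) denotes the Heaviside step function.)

F(ω) = \frac{4 \left(\left(2 i \omega + 1\right)^{2} - 144\right)}{\left(\left(2 i \omega + 1\right)^{2} + 144\right)^{2}}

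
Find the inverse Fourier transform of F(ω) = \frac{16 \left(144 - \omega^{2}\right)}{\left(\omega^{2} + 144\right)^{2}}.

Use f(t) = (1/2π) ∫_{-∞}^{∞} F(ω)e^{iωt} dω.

f(t) = 8 e^{- 12 \left|{t}\right|} \left|{t}\right|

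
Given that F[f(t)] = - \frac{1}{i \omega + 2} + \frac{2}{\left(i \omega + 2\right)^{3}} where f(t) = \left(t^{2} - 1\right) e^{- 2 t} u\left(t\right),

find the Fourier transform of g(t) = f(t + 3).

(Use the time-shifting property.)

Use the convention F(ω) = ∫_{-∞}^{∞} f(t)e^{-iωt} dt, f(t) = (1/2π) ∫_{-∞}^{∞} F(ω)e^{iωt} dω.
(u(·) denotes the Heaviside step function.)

F[g](ω) = \frac{\left(2 i \omega - \left(i \omega + 2\right)^{3} + 4\right) e^{3 i \omega}}{\left(i \omega + 2\right)^{4}}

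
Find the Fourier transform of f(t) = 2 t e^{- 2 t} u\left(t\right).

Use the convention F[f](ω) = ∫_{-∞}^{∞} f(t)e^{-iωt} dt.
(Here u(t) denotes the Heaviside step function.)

F(ω) = \frac{2}{\left(i \omega + 2\right)^{2}}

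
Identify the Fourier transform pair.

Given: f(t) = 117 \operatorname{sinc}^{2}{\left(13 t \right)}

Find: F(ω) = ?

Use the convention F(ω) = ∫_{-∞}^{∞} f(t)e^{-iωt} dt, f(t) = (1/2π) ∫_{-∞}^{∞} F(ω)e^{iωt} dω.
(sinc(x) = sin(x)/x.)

F(ω) = \begin{cases} \frac{9 \pi \left(26 - \left|{\omega}\right|\right)}{26} & \text{for}\: \omega > -26 \wedge \omega < 26 \\0 & \text{otherwise} \end{cases}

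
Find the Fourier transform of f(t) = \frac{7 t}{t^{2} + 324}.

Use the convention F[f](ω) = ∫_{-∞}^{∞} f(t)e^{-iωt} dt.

F(ω) = - 7 i \pi e^{- 18 \left|{\omega}\right|} \operatorname{sign}{\left(\omega \right)}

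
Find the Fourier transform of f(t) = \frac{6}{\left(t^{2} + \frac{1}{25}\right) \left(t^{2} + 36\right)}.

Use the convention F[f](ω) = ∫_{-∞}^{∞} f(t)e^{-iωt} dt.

F(ω) = - \frac{25 \pi e^{- 6 \left|{\omega}\right|}}{899} + \frac{750 \pi e^{- \frac{\left|{\omega}\right|}{5}}}{899}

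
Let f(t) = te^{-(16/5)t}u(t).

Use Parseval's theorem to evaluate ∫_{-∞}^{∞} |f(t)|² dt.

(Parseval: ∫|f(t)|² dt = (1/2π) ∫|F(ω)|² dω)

∫|f(t)|² dt = \frac{125}{16384}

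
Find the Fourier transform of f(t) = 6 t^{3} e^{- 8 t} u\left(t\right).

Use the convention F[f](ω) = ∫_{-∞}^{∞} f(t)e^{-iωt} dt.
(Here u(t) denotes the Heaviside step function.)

F(ω) = \frac{36}{\left(i \omega + 8\right)^{4}}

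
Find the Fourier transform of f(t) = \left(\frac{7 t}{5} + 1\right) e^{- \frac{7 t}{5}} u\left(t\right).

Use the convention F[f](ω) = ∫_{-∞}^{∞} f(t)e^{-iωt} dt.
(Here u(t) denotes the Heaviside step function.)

F(ω) = \frac{5 \left(- 5 i \omega - 14\right)}{25 \omega^{2} - 70 i \omega - 49}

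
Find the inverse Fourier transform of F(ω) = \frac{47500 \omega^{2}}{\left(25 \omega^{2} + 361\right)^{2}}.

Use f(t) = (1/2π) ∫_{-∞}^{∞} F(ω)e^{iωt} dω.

f(t) = 5 \left(1 - \frac{19 \left|{t}\right|}{5}\right) e^{- \frac{19 \left|{t}\right|}{5}}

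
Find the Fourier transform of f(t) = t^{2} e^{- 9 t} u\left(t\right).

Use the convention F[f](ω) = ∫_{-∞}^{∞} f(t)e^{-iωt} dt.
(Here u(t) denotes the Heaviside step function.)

F(ω) = \frac{2}{\left(i \omega + 9\right)^{3}}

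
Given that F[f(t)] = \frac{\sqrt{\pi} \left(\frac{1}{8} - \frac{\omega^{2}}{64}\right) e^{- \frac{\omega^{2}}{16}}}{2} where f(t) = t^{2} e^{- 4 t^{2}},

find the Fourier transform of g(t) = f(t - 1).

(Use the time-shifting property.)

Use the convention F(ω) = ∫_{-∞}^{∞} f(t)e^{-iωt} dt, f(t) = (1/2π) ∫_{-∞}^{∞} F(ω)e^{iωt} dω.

F[g](ω) = \frac{\sqrt{\pi} \left(8 - \omega^{2}\right) e^{- \omega \left(\frac{\omega}{16} + i\right)}}{128}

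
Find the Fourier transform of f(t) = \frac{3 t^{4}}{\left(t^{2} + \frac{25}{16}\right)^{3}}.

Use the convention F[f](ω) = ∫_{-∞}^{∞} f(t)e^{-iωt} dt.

F(ω) = \frac{3 \pi \left(25 \omega^{2} - 100 \left|{\omega}\right| + 48\right) e^{- \frac{5 \left|{\omega}\right|}{4}}}{160}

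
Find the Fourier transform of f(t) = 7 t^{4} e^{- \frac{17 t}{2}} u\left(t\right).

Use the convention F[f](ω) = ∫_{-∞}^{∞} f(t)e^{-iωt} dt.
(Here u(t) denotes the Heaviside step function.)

F(ω) = \frac{5376}{\left(2 i \omega + 17\right)^{5}}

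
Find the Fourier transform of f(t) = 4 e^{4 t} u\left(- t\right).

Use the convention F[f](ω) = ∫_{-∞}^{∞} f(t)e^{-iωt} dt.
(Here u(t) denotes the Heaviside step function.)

F(ω) = - \frac{4}{i \omega - 4}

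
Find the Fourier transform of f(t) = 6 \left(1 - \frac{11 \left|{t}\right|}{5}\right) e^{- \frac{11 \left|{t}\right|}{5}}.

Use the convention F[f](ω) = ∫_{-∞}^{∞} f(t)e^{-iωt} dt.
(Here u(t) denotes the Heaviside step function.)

F(ω) = \frac{33000 \omega^{2}}{\left(25 \omega^{2} + 121\right)^{2}}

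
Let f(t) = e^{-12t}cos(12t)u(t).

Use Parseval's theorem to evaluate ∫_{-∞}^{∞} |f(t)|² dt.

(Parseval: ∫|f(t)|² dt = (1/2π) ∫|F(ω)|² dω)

∫|f(t)|² dt = \frac{1}{32}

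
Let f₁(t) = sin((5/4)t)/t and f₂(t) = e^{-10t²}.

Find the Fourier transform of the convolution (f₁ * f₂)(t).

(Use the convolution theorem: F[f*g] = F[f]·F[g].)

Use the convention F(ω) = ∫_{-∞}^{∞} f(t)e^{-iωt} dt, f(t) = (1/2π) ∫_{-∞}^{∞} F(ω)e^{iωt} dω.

F[f₁*f₂](ω) = \begin{cases} \frac{\sqrt{10} \pi^{\frac{3}{2}} e^{- \frac{\omega^{2}}{40}}}{10} & \text{for}\: \omega > - \frac{5}{4} \wedge \omega < \frac{5}{4} \\0 & \text{otherwise} \end{cases}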